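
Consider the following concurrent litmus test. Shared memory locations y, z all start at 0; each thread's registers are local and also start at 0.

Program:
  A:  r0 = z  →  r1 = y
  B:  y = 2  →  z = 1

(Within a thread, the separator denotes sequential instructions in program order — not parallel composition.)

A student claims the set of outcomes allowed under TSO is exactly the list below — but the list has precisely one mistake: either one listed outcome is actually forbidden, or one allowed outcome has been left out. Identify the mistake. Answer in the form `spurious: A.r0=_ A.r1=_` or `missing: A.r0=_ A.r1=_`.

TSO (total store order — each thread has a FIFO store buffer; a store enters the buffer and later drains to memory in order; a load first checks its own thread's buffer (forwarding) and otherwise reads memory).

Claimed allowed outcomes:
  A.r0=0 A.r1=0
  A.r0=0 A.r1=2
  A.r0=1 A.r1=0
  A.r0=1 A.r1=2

spurious: A.r0=1 A.r1=0

outcome vector order: (A.r0,A.r1)
TSO (3): 0/0, 0/2, 1/2
claimed∖TSO = {1/0}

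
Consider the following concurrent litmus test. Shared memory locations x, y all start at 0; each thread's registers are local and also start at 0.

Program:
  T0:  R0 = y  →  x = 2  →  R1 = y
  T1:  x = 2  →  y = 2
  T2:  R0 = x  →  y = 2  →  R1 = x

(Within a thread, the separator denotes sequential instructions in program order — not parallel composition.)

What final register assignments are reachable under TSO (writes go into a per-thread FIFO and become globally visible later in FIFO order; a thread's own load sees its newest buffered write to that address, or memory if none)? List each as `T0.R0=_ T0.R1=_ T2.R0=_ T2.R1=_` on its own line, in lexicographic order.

T0.R0=0 T0.R1=0 T2.R0=0 T2.R1=0
T0.R0=0 T0.R1=0 T2.R0=0 T2.R1=2
T0.R0=0 T0.R1=0 T2.R0=2 T2.R1=2
T0.R0=0 T0.R1=2 T2.R0=0 T2.R1=0
T0.R0=0 T0.R1=2 T2.R0=0 T2.R1=2
T0.R0=0 T0.R1=2 T2.R0=2 T2.R1=2
T0.R0=2 T0.R1=2 T2.R0=0 T2.R1=0
T0.R0=2 T0.R1=2 T2.R0=0 T2.R1=2
T0.R0=2 T0.R1=2 T2.R0=2 T2.R1=2

outcome vector order: (T0.R0,T0.R1,T2.R0,T2.R1)
|TSO outcomes| = 9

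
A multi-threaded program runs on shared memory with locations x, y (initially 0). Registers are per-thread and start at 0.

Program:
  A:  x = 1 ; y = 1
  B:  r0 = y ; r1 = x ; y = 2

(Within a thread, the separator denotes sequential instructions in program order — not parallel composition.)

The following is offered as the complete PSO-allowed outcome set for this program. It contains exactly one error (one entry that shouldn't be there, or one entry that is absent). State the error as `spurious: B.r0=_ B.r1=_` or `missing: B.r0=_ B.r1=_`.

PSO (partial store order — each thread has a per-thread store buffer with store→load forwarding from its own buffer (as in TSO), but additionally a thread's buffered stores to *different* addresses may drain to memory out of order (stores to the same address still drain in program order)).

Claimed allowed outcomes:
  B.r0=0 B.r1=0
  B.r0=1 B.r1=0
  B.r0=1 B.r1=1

missing: B.r0=0 B.r1=1

outcome vector order: (B.r0,B.r1)
PSO: 4 outcomes — {0/0, 0/1, 1/0, 1/1}
PSO∖claimed = {0/1}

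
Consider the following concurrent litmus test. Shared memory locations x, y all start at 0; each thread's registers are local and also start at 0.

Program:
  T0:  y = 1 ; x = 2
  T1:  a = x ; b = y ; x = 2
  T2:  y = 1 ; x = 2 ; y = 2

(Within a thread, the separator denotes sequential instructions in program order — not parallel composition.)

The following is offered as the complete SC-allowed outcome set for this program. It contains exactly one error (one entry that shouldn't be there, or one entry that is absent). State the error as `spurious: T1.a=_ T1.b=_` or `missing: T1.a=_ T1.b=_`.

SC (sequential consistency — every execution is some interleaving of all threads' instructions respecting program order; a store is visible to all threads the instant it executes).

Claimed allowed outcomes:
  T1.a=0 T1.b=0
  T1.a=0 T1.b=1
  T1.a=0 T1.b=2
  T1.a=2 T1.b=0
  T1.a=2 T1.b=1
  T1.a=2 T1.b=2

outcome vector order: (T1.a,T1.b)
[SC] allowed = {<0 0>, <0 1>, <0 2>, <2 1>, <2 2>}
claimed∖SC = {<2 0>}

spurious: T1.a=2 T1.b=0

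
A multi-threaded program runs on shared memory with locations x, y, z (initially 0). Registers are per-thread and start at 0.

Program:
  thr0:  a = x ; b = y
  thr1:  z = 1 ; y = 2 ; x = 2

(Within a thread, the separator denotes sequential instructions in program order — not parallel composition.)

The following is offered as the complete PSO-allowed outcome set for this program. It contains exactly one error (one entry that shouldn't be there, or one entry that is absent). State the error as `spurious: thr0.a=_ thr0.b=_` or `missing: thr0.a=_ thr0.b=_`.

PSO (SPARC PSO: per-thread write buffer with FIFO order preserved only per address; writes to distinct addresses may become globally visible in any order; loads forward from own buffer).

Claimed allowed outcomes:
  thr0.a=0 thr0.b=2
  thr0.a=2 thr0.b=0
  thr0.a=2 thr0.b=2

missing: thr0.a=0 thr0.b=0

outcome vector order: (thr0.a,thr0.b)
PSO (4): (0,0); (0,2); (2,0); (2,2)
PSO∖claimed = {(0,0)}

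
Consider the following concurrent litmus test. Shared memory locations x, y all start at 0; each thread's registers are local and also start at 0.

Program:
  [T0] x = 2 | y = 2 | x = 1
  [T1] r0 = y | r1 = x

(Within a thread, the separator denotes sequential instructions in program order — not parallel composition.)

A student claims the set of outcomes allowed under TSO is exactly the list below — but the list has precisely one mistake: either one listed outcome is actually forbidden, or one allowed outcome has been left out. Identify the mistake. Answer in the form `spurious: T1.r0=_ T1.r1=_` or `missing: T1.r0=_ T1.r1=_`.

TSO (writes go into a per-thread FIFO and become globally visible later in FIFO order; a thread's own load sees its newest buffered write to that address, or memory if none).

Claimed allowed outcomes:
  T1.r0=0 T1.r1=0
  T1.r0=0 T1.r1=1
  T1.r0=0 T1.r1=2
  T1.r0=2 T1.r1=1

outcome vector order: (T1.r0,T1.r1)
under TSO → 0/0; 0/1; 0/2; 2/1; 2/2
TSO∖claimed = {2/2}

missing: T1.r0=2 T1.r1=2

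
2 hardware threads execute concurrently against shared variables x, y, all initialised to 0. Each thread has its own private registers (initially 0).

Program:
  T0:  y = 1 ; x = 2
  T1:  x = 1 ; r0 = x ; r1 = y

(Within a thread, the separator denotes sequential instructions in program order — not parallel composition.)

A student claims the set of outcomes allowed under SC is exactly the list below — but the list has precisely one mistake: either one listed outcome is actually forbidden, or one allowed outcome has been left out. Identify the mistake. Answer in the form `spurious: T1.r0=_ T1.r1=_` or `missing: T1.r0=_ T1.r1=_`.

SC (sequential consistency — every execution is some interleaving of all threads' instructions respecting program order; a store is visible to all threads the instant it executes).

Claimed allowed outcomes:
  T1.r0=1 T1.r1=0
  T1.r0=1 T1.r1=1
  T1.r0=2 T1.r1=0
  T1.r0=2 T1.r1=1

spurious: T1.r0=2 T1.r1=0

outcome vector order: (T1.r0,T1.r1)
SC (3): <1 0>; <1 1>; <2 1>
claimed∖SC = {<2 0>}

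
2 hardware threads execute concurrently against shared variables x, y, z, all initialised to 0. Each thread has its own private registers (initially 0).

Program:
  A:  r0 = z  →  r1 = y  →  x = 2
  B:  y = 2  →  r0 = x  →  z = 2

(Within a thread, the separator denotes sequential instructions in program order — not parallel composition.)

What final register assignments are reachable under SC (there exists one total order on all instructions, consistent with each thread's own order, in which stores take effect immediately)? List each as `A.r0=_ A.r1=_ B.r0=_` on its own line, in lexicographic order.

A.r0=0 A.r1=0 B.r0=0
A.r0=0 A.r1=0 B.r0=2
A.r0=0 A.r1=2 B.r0=0
A.r0=0 A.r1=2 B.r0=2
A.r0=2 A.r1=2 B.r0=0

outcome vector order: (A.r0,A.r1,B.r0)
|SC outcomes| = 5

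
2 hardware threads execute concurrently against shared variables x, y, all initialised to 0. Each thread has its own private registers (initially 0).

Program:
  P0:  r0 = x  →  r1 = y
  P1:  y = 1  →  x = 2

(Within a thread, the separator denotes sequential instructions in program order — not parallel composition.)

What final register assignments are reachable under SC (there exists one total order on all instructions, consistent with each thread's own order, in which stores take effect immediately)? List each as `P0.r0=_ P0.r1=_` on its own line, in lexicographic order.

outcome vector order: (P0.r0,P0.r1)
|SC outcomes| = 3

P0.r0=0 P0.r1=0
P0.r0=0 P0.r1=1
P0.r0=2 P0.r1=1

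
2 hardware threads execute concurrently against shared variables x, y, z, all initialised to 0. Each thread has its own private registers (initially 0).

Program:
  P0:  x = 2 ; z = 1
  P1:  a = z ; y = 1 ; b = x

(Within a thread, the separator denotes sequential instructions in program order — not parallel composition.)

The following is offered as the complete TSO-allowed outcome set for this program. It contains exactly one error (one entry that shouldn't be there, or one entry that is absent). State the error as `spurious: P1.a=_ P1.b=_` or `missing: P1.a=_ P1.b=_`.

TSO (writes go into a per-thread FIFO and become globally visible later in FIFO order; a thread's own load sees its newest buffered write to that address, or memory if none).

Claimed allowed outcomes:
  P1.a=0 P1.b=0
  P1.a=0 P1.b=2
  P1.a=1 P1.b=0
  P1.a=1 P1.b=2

spurious: P1.a=1 P1.b=0

outcome vector order: (P1.a,P1.b)
TSO: 3 outcomes — {00, 02, 12}
claimed∖TSO = {10}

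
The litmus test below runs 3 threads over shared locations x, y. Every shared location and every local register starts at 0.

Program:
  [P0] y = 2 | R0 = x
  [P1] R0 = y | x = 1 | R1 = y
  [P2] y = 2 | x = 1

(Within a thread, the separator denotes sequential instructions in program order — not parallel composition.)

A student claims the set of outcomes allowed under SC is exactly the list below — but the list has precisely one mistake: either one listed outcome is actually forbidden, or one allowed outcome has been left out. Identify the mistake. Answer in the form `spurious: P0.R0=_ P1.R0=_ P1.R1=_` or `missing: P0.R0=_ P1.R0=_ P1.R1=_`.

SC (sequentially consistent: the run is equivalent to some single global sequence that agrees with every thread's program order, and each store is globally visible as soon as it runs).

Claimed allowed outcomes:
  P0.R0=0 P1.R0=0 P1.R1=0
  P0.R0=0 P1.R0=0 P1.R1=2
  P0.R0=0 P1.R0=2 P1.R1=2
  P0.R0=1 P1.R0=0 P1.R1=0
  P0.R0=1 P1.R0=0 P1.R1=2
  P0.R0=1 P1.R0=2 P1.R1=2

outcome vector order: (P0.R0,P1.R0,P1.R1)
under SC → 002 022 100 102 122
claimed∖SC = {000}

spurious: P0.R0=0 P1.R0=0 P1.R1=0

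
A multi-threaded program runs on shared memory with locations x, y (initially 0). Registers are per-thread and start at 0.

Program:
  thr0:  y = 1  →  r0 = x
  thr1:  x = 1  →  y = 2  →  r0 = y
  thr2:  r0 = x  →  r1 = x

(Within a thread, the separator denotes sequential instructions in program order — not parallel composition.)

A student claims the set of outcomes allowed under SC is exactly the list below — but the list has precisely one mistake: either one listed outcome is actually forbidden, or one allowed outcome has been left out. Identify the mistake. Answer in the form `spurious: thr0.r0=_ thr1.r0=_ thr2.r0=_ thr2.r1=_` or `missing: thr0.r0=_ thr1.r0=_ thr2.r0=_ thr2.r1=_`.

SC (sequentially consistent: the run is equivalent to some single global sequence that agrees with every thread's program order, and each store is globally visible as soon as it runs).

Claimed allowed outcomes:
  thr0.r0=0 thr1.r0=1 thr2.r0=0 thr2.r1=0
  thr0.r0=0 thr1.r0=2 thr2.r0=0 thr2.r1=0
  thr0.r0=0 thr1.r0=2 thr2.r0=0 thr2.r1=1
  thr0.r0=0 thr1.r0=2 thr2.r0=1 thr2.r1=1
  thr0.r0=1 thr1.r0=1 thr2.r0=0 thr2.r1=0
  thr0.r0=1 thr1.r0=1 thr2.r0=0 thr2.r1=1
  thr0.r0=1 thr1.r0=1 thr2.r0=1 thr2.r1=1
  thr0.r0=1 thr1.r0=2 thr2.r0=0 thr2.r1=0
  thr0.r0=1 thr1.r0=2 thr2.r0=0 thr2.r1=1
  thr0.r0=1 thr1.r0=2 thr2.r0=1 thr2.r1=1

outcome vector order: (thr0.r0,thr1.r0,thr2.r0,thr2.r1)
under SC → 0200; 0201; 0211; 1100; 1101; 1111; 1200; 1201; 1211
claimed∖SC = {0100}

spurious: thr0.r0=0 thr1.r0=1 thr2.r0=0 thr2.r1=0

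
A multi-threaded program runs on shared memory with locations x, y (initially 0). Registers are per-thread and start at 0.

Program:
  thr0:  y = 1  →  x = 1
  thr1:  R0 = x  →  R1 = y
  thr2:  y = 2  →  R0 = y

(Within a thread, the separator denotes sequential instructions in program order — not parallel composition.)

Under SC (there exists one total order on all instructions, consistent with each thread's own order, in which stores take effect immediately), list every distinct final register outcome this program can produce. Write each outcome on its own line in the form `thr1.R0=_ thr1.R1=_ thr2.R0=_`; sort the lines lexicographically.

thr1.R0=0 thr1.R1=0 thr2.R0=1
thr1.R0=0 thr1.R1=0 thr2.R0=2
thr1.R0=0 thr1.R1=1 thr2.R0=1
thr1.R0=0 thr1.R1=1 thr2.R0=2
thr1.R0=0 thr1.R1=2 thr2.R0=1
thr1.R0=0 thr1.R1=2 thr2.R0=2
thr1.R0=1 thr1.R1=1 thr2.R0=1
thr1.R0=1 thr1.R1=1 thr2.R0=2
thr1.R0=1 thr1.R1=2 thr2.R0=2

outcome vector order: (thr1.R0,thr1.R1,thr2.R0)
|SC outcomes| = 9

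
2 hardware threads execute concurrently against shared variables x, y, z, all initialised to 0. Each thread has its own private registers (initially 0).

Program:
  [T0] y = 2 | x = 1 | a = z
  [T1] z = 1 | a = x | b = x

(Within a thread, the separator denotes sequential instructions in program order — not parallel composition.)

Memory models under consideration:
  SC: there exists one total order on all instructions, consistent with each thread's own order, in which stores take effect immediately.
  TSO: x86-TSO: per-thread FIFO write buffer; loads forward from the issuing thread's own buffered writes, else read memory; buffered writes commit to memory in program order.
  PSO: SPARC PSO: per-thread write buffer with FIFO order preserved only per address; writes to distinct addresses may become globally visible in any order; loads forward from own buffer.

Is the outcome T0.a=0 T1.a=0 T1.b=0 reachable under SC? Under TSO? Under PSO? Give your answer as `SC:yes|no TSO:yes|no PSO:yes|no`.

outcome vector order: (T0.a,T1.a,T1.b)
SC (4): <0 1 1>; <1 0 0>; <1 0 1>; <1 1 1>
TSO (6): <0 0 0>; <0 0 1>; <0 1 1>; <1 0 0>; <1 0 1>; <1 1 1>
PSO (6): <0 0 0>; <0 0 1>; <0 1 1>; <1 0 0>; <1 0 1>; <1 1 1>
target <0 0 0> ∈ {TSO,PSO}

SC:no TSO:yes PSO:yes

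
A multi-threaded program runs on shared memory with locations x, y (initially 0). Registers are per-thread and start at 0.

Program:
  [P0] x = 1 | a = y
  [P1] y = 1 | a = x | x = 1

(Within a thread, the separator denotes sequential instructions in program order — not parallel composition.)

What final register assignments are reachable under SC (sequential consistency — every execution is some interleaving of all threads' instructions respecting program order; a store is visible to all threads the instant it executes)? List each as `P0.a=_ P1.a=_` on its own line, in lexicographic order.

outcome vector order: (P0.a,P1.a)
|SC outcomes| = 3

P0.a=0 P1.a=1
P0.a=1 P1.a=0
P0.a=1 P1.a=1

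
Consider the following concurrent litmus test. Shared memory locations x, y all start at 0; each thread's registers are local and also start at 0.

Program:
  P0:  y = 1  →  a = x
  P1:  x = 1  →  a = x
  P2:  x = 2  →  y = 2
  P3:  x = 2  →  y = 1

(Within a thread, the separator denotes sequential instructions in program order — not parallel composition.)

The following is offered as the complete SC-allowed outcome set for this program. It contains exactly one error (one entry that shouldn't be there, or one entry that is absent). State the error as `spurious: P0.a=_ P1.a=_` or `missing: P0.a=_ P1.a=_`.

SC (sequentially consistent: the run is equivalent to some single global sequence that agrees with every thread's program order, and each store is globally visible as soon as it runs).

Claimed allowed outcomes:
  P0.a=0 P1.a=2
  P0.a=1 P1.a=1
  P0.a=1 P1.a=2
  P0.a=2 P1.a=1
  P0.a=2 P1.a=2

missing: P0.a=0 P1.a=1

outcome vector order: (P0.a,P1.a)
SC: 6 outcomes — {(0,1) (0,2) (1,1) (1,2) (2,1) (2,2)}
SC∖claimed = {(0,1)}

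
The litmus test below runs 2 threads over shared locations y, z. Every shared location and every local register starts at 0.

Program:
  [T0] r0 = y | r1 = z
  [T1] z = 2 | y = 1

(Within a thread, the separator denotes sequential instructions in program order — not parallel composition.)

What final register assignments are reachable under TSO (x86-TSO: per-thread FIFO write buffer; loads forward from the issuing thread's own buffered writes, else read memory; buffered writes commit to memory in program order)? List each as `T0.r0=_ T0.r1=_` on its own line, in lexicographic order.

outcome vector order: (T0.r0,T0.r1)
|TSO outcomes| = 3

T0.r0=0 T0.r1=0
T0.r0=0 T0.r1=2
T0.r0=1 T0.r1=2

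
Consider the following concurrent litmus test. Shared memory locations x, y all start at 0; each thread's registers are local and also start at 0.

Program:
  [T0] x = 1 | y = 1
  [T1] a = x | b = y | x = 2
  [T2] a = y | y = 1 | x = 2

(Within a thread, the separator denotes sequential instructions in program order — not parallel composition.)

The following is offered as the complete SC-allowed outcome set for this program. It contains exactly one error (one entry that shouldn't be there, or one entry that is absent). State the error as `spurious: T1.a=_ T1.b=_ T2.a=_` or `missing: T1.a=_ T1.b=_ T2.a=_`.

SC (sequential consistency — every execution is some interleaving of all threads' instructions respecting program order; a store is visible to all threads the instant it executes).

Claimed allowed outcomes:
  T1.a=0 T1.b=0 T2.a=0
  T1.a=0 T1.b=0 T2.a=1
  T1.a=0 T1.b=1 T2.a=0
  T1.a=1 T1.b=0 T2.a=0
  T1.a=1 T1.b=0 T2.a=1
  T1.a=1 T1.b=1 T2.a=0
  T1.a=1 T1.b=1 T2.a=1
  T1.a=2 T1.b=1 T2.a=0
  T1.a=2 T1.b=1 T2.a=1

missing: T1.a=0 T1.b=1 T2.a=1

outcome vector order: (T1.a,T1.b,T2.a)
SC: 10 outcomes — {000; 001; 010; 011; 100; 101; 110; 111; 210; 211}
SC∖claimed = {011}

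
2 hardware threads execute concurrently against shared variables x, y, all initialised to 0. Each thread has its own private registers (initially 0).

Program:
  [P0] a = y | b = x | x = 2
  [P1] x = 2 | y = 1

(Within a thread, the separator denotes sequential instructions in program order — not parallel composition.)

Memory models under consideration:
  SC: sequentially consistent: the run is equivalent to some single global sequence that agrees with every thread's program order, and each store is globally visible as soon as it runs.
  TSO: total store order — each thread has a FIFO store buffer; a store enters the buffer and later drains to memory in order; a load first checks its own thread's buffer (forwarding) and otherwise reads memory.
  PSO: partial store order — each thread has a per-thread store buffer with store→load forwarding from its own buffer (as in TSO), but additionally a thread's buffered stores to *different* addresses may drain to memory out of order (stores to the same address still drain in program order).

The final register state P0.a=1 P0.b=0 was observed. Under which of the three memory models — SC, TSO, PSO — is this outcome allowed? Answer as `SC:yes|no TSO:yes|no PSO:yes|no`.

outcome vector order: (P0.a,P0.b)
SC: 3 outcomes — {<0 0>, <0 2>, <1 2>}
TSO: 3 outcomes — {<0 0>, <0 2>, <1 2>}
PSO: 4 outcomes — {<0 0>, <0 2>, <1 0>, <1 2>}
target <1 0> ∈ {PSO}

SC:no TSO:no PSO:yes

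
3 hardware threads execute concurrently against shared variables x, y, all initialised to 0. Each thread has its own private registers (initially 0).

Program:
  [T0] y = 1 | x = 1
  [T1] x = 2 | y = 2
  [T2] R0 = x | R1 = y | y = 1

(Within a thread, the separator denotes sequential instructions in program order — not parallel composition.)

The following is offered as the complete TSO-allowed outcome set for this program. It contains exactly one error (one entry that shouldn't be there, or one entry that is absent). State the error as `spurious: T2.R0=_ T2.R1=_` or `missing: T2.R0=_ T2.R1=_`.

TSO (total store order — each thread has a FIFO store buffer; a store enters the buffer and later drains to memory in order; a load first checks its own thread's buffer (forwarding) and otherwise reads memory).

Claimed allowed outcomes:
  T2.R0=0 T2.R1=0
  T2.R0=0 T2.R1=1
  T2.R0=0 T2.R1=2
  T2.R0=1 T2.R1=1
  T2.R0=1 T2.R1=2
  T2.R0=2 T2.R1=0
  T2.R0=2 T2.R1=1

missing: T2.R0=2 T2.R1=2

outcome vector order: (T2.R0,T2.R1)
TSO: 8 outcomes — {0/0, 0/1, 0/2, 1/1, 1/2, 2/0, 2/1, 2/2}
TSO∖claimed = {2/2}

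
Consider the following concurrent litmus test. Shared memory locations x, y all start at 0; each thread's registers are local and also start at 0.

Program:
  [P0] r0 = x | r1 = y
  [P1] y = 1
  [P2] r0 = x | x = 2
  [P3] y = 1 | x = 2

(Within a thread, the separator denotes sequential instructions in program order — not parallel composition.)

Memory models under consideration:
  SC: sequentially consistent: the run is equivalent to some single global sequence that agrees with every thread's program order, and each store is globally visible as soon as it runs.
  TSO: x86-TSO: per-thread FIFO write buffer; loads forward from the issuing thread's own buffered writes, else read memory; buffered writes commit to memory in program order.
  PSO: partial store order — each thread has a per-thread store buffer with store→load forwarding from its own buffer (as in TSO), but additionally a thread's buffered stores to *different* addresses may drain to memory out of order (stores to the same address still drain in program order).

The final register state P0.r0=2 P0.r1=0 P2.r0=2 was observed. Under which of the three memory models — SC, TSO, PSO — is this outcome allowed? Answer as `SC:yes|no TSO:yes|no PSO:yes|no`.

SC:no TSO:no PSO:yes

outcome vector order: (P0.r0,P0.r1,P2.r0)
under SC → 0/0/0 0/0/2 0/1/0 0/1/2 2/0/0 2/1/0 2/1/2
under TSO → 0/0/0 0/0/2 0/1/0 0/1/2 2/0/0 2/1/0 2/1/2
under PSO → 0/0/0 0/0/2 0/1/0 0/1/2 2/0/0 2/0/2 2/1/0 2/1/2
target 2/0/2 ∈ {PSO}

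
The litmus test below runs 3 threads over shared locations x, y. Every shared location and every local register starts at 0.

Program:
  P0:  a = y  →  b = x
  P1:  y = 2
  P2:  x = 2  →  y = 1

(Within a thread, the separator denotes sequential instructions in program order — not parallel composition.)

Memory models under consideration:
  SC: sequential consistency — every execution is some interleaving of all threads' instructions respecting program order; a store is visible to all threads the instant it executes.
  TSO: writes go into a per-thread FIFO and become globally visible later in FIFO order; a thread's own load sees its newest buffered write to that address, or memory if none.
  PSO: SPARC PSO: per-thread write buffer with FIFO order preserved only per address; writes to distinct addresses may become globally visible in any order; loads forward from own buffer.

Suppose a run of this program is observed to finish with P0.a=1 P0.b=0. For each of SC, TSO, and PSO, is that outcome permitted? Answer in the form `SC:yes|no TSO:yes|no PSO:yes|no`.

outcome vector order: (P0.a,P0.b)
SC: 5 outcomes — {<0 0> <0 2> <1 2> <2 0> <2 2>}
TSO: 5 outcomes — {<0 0> <0 2> <1 2> <2 0> <2 2>}
PSO: 6 outcomes — {<0 0> <0 2> <1 0> <1 2> <2 0> <2 2>}
target <1 0> ∈ {PSO}

SC:no TSO:no PSO:yes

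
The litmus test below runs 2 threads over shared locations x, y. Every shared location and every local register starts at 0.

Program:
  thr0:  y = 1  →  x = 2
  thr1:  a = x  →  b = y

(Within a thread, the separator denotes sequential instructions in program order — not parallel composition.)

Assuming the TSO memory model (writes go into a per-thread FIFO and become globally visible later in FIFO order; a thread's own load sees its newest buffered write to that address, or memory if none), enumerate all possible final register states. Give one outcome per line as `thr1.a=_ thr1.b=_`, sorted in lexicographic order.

outcome vector order: (thr1.a,thr1.b)
|TSO outcomes| = 3

thr1.a=0 thr1.b=0
thr1.a=0 thr1.b=1
thr1.a=2 thr1.b=1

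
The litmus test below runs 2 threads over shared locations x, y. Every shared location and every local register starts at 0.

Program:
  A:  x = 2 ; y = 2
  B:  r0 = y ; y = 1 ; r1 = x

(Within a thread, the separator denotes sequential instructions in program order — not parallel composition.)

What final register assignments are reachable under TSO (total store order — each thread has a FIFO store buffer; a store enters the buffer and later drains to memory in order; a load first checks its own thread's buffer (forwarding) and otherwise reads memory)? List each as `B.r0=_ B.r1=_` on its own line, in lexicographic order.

B.r0=0 B.r1=0
B.r0=0 B.r1=2
B.r0=2 B.r1=2

outcome vector order: (B.r0,B.r1)
|TSO outcomes| = 3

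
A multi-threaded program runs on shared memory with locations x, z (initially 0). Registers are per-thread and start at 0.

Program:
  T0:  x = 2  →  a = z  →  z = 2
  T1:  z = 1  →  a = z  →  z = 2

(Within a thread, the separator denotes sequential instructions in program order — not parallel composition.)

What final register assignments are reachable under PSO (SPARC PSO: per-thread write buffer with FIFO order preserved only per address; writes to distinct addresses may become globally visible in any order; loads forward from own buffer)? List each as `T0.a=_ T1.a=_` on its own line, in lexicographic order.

T0.a=0 T1.a=1
T0.a=0 T1.a=2
T0.a=1 T1.a=1
T0.a=1 T1.a=2
T0.a=2 T1.a=1

outcome vector order: (T0.a,T1.a)
|PSO outcomes| = 5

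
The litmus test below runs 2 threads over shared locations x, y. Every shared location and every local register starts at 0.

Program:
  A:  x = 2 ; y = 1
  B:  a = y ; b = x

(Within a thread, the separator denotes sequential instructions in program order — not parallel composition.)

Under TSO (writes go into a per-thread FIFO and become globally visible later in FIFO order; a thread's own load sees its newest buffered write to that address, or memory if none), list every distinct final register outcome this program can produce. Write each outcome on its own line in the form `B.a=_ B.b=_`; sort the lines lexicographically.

outcome vector order: (B.a,B.b)
|TSO outcomes| = 3

B.a=0 B.b=0
B.a=0 B.b=2
B.a=1 B.b=2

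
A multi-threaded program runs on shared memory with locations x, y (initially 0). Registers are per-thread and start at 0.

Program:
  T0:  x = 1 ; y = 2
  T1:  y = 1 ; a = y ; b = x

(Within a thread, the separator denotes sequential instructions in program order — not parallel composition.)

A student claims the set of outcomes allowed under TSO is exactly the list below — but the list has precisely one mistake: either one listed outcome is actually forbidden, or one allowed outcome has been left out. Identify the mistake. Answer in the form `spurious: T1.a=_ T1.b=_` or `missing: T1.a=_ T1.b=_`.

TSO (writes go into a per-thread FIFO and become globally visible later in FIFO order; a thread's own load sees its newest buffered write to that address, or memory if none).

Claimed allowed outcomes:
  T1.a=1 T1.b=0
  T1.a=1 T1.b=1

missing: T1.a=2 T1.b=1

outcome vector order: (T1.a,T1.b)
TSO: 3 outcomes — {1/0, 1/1, 2/1}
TSO∖claimed = {2/1}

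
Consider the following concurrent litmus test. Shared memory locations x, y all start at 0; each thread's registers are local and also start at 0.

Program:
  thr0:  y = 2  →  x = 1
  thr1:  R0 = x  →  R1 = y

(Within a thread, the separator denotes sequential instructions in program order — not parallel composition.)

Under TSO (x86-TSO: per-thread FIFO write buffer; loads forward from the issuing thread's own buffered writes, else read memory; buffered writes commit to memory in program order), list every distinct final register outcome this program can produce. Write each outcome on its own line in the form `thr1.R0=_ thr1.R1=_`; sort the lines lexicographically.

outcome vector order: (thr1.R0,thr1.R1)
|TSO outcomes| = 3

thr1.R0=0 thr1.R1=0
thr1.R0=0 thr1.R1=2
thr1.R0=1 thr1.R1=2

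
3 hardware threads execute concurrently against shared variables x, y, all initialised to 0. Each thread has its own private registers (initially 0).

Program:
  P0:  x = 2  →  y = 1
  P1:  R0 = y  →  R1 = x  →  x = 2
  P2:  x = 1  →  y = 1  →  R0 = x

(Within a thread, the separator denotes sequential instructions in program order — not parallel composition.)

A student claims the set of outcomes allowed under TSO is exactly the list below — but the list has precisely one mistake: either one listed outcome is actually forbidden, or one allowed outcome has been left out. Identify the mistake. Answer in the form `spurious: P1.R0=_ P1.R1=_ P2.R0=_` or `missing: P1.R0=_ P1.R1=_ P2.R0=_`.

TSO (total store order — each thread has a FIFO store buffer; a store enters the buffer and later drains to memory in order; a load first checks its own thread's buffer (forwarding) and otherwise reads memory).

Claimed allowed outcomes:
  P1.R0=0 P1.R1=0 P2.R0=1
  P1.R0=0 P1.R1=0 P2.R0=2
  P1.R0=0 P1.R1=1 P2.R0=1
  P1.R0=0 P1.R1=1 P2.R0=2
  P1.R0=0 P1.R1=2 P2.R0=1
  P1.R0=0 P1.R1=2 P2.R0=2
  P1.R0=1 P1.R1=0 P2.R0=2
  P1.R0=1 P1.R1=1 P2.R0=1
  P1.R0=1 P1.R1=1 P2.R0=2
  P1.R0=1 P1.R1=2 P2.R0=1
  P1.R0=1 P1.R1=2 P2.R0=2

outcome vector order: (P1.R0,P1.R1,P2.R0)
under TSO → 001 002 011 012 021 022 111 112 121 122
claimed∖TSO = {102}

spurious: P1.R0=1 P1.R1=0 P2.R0=2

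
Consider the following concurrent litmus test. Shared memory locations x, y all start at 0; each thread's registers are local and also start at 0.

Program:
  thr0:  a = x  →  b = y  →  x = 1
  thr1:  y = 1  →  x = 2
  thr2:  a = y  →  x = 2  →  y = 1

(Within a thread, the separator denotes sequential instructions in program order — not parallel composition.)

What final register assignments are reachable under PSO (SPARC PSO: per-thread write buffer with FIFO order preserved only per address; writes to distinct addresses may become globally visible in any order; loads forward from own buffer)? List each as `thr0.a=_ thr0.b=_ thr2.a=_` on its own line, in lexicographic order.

outcome vector order: (thr0.a,thr0.b,thr2.a)
|PSO outcomes| = 8

thr0.a=0 thr0.b=0 thr2.a=0
thr0.a=0 thr0.b=0 thr2.a=1
thr0.a=0 thr0.b=1 thr2.a=0
thr0.a=0 thr0.b=1 thr2.a=1
thr0.a=2 thr0.b=0 thr2.a=0
thr0.a=2 thr0.b=0 thr2.a=1
thr0.a=2 thr0.b=1 thr2.a=0
thr0.a=2 thr0.b=1 thr2.a=1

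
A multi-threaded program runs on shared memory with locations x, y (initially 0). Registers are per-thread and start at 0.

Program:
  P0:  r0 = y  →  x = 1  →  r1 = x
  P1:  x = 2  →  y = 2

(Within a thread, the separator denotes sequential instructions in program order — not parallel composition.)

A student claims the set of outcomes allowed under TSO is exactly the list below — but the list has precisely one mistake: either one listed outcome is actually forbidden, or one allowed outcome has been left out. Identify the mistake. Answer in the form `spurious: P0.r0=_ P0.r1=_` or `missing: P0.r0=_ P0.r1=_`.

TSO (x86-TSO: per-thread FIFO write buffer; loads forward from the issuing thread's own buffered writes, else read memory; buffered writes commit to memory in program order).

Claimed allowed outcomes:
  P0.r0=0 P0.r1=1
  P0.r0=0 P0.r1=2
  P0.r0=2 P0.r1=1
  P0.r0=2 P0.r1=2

outcome vector order: (P0.r0,P0.r1)
TSO: 3 outcomes — {01; 02; 21}
claimed∖TSO = {22}

spurious: P0.r0=2 P0.r1=2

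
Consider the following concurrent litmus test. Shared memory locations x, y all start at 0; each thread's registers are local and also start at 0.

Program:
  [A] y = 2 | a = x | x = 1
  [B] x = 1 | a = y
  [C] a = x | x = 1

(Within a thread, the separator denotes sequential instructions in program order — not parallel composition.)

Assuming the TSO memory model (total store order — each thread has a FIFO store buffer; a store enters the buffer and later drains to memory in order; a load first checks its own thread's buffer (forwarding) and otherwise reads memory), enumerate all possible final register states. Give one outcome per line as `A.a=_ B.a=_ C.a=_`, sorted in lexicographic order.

outcome vector order: (A.a,B.a,C.a)
|TSO outcomes| = 8

A.a=0 B.a=0 C.a=0
A.a=0 B.a=0 C.a=1
A.a=0 B.a=2 C.a=0
A.a=0 B.a=2 C.a=1
A.a=1 B.a=0 C.a=0
A.a=1 B.a=0 C.a=1
A.a=1 B.a=2 C.a=0
A.a=1 B.a=2 C.a=1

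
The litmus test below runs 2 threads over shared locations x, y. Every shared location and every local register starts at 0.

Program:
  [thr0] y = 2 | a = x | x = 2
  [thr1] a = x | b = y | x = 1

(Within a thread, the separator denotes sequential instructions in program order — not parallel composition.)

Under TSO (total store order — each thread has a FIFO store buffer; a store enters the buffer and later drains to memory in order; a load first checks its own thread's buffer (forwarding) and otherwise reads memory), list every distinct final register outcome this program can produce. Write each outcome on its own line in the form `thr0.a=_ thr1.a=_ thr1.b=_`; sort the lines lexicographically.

thr0.a=0 thr1.a=0 thr1.b=0
thr0.a=0 thr1.a=0 thr1.b=2
thr0.a=0 thr1.a=2 thr1.b=2
thr0.a=1 thr1.a=0 thr1.b=0
thr0.a=1 thr1.a=0 thr1.b=2

outcome vector order: (thr0.a,thr1.a,thr1.b)
|TSO outcomes| = 5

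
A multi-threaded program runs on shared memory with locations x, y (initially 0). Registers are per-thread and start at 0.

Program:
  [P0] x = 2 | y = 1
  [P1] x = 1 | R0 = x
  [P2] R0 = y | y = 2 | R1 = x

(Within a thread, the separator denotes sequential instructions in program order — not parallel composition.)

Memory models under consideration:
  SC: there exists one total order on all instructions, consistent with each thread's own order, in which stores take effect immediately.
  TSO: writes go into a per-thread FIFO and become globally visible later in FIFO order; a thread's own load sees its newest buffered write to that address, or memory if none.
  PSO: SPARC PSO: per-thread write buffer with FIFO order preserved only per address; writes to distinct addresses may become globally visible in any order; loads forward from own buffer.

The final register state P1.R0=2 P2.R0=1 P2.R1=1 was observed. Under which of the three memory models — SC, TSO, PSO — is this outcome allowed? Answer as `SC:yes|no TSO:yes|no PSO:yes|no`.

outcome vector order: (P1.R0,P2.R0,P2.R1)
SC: 9 outcomes — {100, 101, 102, 111, 112, 200, 201, 202, 212}
TSO: 9 outcomes — {100, 101, 102, 111, 112, 200, 201, 202, 212}
PSO: 12 outcomes — {100, 101, 102, 110, 111, 112, 200, 201, 202, 210, 211, 212}
target 211 ∈ {PSO}

SC:no TSO:no PSO:yes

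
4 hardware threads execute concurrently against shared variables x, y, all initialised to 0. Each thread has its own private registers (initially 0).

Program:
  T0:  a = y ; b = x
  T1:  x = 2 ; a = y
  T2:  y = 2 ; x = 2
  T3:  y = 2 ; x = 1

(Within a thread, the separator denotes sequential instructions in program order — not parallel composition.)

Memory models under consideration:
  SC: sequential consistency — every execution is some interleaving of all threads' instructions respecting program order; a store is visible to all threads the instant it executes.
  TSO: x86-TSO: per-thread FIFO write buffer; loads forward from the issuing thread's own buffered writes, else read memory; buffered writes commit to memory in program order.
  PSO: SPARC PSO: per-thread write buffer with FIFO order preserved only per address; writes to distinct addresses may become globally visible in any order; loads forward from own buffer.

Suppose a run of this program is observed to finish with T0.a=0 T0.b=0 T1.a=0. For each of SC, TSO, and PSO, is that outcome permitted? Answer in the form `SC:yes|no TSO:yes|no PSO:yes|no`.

outcome vector order: (T0.a,T0.b,T1.a)
SC (11): 000 002 010 012 020 022 202 210 212 220 222
TSO (12): 000 002 010 012 020 022 200 202 210 212 220 222
PSO (12): 000 002 010 012 020 022 200 202 210 212 220 222
target 000 ∈ {SC,TSO,PSO}

SC:yes TSO:yes PSO:yes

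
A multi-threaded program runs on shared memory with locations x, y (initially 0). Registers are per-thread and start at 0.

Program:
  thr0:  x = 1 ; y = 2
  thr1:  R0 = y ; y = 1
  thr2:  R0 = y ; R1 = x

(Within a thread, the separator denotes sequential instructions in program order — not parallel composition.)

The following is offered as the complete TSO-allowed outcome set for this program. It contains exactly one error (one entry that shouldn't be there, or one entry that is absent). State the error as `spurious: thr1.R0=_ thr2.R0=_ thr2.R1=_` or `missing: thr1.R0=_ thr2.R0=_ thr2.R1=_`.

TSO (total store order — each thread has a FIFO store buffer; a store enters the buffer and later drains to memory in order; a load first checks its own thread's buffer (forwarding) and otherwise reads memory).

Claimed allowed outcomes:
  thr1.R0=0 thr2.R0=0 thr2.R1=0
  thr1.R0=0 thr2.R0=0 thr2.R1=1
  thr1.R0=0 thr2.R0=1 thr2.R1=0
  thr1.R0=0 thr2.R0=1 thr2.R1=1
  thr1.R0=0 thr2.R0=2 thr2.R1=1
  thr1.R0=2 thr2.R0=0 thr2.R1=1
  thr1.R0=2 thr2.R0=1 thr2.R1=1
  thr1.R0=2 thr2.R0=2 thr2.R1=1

outcome vector order: (thr1.R0,thr2.R0,thr2.R1)
[TSO] allowed = {0/0/0 0/0/1 0/1/0 0/1/1 0/2/1 2/0/0 2/0/1 2/1/1 2/2/1}
TSO∖claimed = {2/0/0}

missing: thr1.R0=2 thr2.R0=0 thr2.R1=0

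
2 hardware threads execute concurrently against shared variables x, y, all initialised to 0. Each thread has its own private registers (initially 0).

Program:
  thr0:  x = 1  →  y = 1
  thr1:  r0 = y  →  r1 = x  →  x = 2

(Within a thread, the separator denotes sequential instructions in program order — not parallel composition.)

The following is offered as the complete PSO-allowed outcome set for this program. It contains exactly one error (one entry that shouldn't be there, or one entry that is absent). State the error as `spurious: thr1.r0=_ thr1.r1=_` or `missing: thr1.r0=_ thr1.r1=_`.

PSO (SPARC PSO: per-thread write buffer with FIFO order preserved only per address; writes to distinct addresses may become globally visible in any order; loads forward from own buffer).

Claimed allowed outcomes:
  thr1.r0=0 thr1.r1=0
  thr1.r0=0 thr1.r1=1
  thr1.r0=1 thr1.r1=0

outcome vector order: (thr1.r0,thr1.r1)
under PSO → 00 01 10 11
PSO∖claimed = {11}

missing: thr1.r0=1 thr1.r1=1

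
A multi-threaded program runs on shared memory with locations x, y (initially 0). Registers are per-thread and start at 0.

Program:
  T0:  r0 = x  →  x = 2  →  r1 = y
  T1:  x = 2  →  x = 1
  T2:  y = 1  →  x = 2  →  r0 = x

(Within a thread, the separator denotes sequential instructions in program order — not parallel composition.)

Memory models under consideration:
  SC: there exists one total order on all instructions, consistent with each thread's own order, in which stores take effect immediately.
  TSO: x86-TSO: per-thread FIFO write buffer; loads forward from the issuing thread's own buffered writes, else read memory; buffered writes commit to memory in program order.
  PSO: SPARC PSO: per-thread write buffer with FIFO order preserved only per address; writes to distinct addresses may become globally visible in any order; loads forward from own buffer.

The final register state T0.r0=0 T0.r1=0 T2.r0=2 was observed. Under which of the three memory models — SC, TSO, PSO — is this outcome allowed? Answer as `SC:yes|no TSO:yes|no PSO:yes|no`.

outcome vector order: (T0.r0,T0.r1,T2.r0)
SC (11): 001 002 011 012 102 111 112 201 202 211 212
TSO (11): 001 002 011 012 102 111 112 201 202 211 212
PSO (12): 001 002 011 012 101 102 111 112 201 202 211 212
target 002 ∈ {SC,TSO,PSO}

SC:yes TSO:yes PSO:yes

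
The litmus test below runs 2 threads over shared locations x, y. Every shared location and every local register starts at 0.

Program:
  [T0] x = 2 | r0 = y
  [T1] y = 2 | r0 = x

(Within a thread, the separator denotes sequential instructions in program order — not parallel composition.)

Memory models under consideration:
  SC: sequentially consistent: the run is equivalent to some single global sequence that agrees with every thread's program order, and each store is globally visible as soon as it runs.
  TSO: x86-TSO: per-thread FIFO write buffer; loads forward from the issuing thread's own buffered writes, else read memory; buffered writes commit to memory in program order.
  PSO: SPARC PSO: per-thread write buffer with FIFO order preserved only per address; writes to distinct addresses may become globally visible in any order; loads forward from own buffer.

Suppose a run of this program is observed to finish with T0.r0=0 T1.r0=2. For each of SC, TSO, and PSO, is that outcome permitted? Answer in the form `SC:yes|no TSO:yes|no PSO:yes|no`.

outcome vector order: (T0.r0,T1.r0)
under SC → <0 2>, <2 0>, <2 2>
under TSO → <0 0>, <0 2>, <2 0>, <2 2>
under PSO → <0 0>, <0 2>, <2 0>, <2 2>
target <0 2> ∈ {SC,TSO,PSO}

SC:yes TSO:yes PSO:yes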